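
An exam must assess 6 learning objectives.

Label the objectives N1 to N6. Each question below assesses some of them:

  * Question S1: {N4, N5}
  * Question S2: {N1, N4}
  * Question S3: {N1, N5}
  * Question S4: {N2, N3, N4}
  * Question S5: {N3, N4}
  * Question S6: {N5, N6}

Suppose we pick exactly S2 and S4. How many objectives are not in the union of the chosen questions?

Union of S2, S4 = {N1, N2, N3, N4}.
Not covered: N5, N6 — 2 objectives.

2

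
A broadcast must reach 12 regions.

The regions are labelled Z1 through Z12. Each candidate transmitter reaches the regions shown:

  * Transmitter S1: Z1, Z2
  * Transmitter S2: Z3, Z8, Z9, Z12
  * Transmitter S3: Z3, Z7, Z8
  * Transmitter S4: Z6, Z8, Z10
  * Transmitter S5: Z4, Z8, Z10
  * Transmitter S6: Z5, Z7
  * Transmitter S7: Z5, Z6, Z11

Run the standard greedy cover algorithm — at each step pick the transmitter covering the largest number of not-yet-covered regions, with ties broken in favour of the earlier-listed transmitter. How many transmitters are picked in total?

5

Greedy: pick S2 (covers 4 new) → pick S7 (covers 3 new) → pick S1 (covers 2 new) → pick S5 (covers 2 new) → pick S3 (covers 1 new). Total picks: 5.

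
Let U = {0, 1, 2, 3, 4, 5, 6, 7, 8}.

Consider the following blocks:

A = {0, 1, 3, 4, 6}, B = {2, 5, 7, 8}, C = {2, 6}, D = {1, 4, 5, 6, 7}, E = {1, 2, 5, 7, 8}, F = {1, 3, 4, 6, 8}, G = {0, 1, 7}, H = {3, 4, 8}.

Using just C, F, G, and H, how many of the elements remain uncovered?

Union of C, F, G, H = {0, 1, 2, 3, 4, 6, 7, 8}.
Not covered: 5 — 1 element.

1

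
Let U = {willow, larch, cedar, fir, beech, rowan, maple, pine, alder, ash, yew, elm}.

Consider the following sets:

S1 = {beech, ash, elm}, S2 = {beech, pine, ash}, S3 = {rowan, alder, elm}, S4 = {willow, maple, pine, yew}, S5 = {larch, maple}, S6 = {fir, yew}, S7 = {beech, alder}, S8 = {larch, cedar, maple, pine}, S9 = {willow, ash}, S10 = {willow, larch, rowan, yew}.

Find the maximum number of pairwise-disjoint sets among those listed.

4

S2, S3, S5, S6 are pairwise disjoint (S2={beech,pine,ash}; S3={rowan,alder,elm}; S5={larch,maple}; S6={fir,yew}).
Every remaining set overlaps one of these, and no 5 of the listed sets are pairwise disjoint, so 4 is the maximum.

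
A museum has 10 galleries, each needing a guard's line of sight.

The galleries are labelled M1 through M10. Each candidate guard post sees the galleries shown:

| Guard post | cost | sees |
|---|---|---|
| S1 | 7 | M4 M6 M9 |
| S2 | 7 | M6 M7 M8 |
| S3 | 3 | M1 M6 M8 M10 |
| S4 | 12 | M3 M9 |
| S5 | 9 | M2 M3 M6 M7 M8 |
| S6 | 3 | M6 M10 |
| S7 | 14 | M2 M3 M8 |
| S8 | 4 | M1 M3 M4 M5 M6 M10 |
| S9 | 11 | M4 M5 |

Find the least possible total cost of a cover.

20

S1, S5, S8 together cover every gallery (S1 ∪ S5 ∪ S8 = {M1, M2, M3, M4, M5, M6, M7, M8, M9, M10}); total cost 7 + 9 + 4 = 20.
The greedy pick S8, S3, S5, S1 costs 23; no covering selection beats 20.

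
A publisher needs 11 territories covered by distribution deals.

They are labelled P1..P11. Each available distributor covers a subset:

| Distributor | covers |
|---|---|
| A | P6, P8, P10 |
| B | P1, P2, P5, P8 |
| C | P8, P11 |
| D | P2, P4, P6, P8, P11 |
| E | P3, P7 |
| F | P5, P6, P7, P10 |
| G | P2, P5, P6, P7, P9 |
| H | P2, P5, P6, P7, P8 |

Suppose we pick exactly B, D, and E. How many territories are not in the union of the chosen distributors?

Union of B, D, E = {P1, P2, P3, P4, P5, P6, P7, P8, P11}.
Not covered: P9, P10 — 2 territories.

2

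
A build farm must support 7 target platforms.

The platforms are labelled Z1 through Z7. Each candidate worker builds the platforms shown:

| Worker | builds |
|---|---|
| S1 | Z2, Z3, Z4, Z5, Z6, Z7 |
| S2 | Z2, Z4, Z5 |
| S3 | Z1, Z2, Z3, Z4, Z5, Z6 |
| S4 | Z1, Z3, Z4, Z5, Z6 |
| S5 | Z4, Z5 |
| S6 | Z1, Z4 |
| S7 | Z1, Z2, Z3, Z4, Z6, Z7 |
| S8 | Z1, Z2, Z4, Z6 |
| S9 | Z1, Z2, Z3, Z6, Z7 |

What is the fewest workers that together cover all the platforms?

2

Take {S5, S9}. Their union is {Z1, Z2, Z3, Z4, Z5, Z6, Z7}, which is all 7 platforms.
No single worker has all 7 platforms (the largest, S1, has 6), so 2 is optimal.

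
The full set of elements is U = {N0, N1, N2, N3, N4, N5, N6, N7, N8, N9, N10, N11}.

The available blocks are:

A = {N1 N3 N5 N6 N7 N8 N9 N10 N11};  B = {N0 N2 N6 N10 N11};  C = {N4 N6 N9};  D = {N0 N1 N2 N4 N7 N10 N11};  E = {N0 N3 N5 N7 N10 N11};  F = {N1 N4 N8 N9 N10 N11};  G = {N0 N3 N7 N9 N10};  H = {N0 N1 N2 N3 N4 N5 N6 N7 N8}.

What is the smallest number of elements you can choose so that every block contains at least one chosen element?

2

Take T = {N4, N10}. Each listed block contains at least one of these, so T is a hitting set of size 2.
The blocks C, E are pairwise disjoint, so any hitting set needs a separate element for each — at least 2. Hence 2 is optimal.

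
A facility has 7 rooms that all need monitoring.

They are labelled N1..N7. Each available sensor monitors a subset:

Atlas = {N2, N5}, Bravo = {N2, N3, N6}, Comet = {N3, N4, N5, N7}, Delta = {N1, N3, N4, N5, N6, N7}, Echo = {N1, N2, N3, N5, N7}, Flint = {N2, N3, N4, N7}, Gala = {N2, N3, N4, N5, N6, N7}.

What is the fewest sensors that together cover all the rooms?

2

Take {Delta, Gala}. Their union is {N1, N2, N3, N4, N5, N6, N7}, which is all 7 rooms.
No single sensor has all 7 rooms (the largest, Delta, has 6), so 2 is optimal.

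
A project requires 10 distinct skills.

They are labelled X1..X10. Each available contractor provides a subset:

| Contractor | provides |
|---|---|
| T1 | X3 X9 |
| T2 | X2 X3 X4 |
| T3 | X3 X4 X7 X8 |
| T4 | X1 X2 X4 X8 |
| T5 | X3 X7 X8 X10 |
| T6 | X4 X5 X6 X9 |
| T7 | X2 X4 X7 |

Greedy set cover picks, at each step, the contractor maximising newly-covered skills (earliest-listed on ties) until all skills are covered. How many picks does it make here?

Greedy: pick T3 (covers 4 new) → pick T6 (covers 3 new) → pick T4 (covers 2 new) → pick T5 (covers 1 new). Total picks: 4.
(The true minimum cover uses only 3 contractors, so greedy is not optimal here.)

4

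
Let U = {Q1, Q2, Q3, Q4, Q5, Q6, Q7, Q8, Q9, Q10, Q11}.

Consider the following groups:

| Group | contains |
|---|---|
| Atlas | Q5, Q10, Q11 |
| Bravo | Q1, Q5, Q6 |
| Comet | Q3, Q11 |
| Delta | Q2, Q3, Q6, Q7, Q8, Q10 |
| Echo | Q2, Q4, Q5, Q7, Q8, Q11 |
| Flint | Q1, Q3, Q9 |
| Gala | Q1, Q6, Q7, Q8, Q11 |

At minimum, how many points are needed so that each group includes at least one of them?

3

The 3 points {Q3, Q5, Q11} hit every group.
No choice of 2 points meets every group, so 3 is the minimum.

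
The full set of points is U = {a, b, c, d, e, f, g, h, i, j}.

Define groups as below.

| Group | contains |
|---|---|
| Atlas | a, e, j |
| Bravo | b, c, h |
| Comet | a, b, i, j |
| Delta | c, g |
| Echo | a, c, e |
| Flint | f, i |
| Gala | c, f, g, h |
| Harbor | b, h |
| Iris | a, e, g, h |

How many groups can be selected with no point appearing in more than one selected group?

Atlas, Delta, Flint, Harbor are pairwise disjoint (Atlas={a,e,j}; Delta={c,g}; Flint={f,i}; Harbor={b,h}).
Every remaining group overlaps one of these, and no 5 of the listed groups are pairwise disjoint, so 4 is the maximum.

4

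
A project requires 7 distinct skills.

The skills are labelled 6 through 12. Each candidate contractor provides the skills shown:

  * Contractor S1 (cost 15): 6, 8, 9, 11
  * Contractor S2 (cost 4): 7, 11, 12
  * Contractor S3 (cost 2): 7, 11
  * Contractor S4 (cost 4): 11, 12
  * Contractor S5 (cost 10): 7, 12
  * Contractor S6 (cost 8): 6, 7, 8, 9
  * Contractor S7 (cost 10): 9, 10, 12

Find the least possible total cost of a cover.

S3, S6, S7 together cover every skill (S3 ∪ S6 ∪ S7 = {6, 7, 8, 9, 10, 11, 12}); total cost 2 + 8 + 10 = 20.
The greedy pick S3, S6, S2, S7 costs 24; no covering selection beats 20.

20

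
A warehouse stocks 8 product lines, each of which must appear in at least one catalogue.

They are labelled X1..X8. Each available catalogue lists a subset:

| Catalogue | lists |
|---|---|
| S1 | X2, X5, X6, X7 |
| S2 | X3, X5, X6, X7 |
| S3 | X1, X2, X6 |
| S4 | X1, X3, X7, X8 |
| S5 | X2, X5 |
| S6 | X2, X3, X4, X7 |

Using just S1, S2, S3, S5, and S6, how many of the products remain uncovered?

Union of S1, S2, S3, S5, S6 = {X1, X2, X3, X4, X5, X6, X7}.
Not covered: X8 — 1 product.

1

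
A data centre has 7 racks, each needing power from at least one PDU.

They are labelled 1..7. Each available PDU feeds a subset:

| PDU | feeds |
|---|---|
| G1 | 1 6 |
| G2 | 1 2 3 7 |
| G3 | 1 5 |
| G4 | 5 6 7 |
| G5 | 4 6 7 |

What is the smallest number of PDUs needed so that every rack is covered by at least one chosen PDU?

Take {G2, G3, G5}. Their union is {1, 2, 3, 4, 5, 6, 7}, which is all 7 racks.
Only G2 contains 2, so G2 is forced; the remaining 3 racks need at least 2 more PDUs (each remaining PDU adds at most 2) — so at least 3 PDUs are needed, and 3 is optimal.

3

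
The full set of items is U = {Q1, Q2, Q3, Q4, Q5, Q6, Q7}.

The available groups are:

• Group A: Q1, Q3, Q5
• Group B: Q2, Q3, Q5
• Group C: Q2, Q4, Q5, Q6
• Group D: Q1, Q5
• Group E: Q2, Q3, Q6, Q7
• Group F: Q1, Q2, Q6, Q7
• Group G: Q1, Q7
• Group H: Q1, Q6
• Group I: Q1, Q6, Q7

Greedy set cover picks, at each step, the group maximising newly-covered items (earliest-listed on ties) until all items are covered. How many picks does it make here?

3

Greedy: pick C (covers 4 new) → pick A (covers 2 new) → pick E (covers 1 new). Total picks: 3.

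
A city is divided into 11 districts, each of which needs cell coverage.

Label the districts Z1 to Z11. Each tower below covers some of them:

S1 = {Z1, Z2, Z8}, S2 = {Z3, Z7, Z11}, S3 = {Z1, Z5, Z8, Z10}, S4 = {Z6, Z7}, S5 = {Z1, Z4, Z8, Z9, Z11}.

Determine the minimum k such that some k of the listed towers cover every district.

S1 and S2 and S3 and S4 and S5 together: S1 ∪ S2 ∪ S3 ∪ S4 ∪ S5 = {Z1, Z2, Z3, Z4, Z5, Z6, Z7, Z8, Z9, Z10, Z11} — every district is covered.
No 4 of the 5 towers cover everything (all 5 combinations miss at least one district), so 5 is optimal.

5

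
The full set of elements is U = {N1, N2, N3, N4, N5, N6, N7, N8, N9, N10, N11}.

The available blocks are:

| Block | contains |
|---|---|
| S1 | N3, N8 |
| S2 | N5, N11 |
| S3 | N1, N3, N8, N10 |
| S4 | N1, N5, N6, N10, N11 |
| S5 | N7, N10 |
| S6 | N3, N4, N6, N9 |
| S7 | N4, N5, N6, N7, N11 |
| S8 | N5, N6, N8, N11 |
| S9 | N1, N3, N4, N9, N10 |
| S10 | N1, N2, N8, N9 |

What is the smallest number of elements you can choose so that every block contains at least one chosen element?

Take H = {N2, N3, N5, N7}. Each listed block contains at least one of these, so H is a hitting set of size 4.
No choice of 3 elements meets every block, so 4 is the minimum.

4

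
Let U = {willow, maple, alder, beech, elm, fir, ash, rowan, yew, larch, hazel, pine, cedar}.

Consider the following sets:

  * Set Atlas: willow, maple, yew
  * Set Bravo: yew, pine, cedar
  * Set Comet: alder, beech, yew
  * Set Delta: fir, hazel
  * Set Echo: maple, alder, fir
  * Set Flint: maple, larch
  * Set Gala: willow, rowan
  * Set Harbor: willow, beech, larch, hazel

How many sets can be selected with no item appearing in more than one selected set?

Bravo, Delta, Flint, Gala are pairwise disjoint (Bravo={yew,pine,cedar}; Delta={fir,hazel}; Flint={maple,larch}; Gala={willow,rowan}).
Every remaining set overlaps one of these, and no 5 of the listed sets are pairwise disjoint, so 4 is the maximum.

4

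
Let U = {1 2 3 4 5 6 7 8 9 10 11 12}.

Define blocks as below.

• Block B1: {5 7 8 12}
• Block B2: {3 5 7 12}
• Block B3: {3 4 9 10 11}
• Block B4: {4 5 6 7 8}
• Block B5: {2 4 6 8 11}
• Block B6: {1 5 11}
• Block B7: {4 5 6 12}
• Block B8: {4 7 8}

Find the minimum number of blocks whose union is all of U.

B2, B3, B5, and B6 cover everything between them: the union {1, 2, 3, 4, 5, 6, 7, 8, 9, 10, 11, 12} is all of U.
Only B6 contains 1, so B6 is forced; the remaining 9 items need at least 3 more blocks (each remaining block adds at most 4) — so at least 4 blocks are needed, and 4 is optimal.

4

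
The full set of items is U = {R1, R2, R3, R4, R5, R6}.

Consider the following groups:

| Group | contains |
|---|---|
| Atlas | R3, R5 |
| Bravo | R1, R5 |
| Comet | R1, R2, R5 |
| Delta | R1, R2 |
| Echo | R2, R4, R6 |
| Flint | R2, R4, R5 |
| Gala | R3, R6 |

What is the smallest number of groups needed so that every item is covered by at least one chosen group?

Take {Bravo, Flint, Gala}. Their union is {R1, R2, R3, R4, R5, R6}, which is all 6 items.
No 2 of the 7 groups cover everything (all 21 combinations miss at least one item), so 3 is optimal.

3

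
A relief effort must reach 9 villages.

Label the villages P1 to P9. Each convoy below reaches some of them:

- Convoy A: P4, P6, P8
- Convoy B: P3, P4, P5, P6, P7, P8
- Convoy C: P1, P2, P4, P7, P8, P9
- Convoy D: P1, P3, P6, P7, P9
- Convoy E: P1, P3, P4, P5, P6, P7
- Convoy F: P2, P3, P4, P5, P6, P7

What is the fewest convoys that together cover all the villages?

C and F together: C ∪ F = {P1, P2, P3, P4, P5, P6, P7, P8, P9} — every village is covered.
No single convoy has all 9 villages (the largest, B, has 6), so 2 is optimal.

2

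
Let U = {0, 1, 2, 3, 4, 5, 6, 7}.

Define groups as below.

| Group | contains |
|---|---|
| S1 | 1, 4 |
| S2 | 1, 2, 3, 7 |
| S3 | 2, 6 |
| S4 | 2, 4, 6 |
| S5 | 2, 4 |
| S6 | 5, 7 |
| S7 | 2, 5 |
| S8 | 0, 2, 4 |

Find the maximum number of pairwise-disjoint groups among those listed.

S1, S3, S6 are pairwise disjoint (S1={1,4}; S3={2,6}; S6={5,7}).
Every remaining group overlaps one of these, and no 4 of the listed groups are pairwise disjoint, so 3 is the maximum.

3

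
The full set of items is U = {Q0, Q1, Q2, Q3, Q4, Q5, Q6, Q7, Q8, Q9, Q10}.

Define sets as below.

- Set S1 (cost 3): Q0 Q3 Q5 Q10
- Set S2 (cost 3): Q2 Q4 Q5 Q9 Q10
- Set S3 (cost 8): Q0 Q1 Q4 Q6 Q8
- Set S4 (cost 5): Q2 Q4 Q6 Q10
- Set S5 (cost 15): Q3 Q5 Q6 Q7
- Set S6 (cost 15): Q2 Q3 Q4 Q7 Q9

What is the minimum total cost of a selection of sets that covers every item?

26

S1, S3, S6 together cover every item (S1 ∪ S3 ∪ S6 = {Q0, Q1, Q2, Q3, Q4, Q5, Q6, Q7, Q8, Q9, Q10}); total cost 3 + 8 + 15 = 26.
The greedy pick S2, S1, S3, S5 costs 29; no covering selection beats 26.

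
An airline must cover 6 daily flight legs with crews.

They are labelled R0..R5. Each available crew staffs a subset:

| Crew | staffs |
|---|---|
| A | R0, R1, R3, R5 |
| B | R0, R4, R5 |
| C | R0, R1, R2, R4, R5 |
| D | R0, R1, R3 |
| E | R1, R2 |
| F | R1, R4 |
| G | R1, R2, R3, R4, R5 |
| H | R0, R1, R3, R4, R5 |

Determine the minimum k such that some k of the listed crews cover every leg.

2

B and G together: B ∪ G = {R0, R1, R2, R3, R4, R5} — every leg is covered.
No single crew has all 6 legs (the largest, C, has 5), so 2 is optimal.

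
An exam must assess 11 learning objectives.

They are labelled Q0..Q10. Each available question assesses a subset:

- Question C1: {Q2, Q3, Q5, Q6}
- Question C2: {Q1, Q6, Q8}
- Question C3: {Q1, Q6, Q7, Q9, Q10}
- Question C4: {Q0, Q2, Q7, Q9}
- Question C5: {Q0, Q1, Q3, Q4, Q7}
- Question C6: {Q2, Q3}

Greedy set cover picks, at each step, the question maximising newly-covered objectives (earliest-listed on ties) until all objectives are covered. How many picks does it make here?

4

Greedy: pick C3 (covers 5 new) → pick C1 (covers 3 new) → pick C5 (covers 2 new) → pick C2 (covers 1 new). Total picks: 4.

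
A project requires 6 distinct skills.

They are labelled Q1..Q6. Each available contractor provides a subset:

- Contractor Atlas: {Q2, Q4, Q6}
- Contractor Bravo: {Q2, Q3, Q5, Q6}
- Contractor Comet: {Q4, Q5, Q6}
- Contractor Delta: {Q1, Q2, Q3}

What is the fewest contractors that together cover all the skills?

2

Take {Comet, Delta}. Their union is {Q1, Q2, Q3, Q4, Q5, Q6}, which is all 6 skills.
No single contractor has all 6 skills (the largest, Bravo, has 4), so 2 is optimal.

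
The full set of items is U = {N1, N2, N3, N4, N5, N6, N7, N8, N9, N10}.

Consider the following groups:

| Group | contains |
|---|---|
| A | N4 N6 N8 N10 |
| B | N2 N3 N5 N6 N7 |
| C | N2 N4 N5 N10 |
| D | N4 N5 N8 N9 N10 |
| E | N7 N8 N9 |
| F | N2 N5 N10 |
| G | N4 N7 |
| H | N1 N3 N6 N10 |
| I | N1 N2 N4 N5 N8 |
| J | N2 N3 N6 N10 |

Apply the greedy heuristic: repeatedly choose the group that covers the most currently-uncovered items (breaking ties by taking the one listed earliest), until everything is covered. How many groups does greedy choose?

Greedy: pick B (covers 5 new) → pick D (covers 4 new) → pick H (covers 1 new). Total picks: 3.

3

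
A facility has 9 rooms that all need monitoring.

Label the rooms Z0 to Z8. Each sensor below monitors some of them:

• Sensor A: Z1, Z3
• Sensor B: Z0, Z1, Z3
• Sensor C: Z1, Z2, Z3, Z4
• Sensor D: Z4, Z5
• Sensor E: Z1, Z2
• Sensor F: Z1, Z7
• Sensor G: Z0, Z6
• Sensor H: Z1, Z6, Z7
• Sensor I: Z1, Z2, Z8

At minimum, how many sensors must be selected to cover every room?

4

B and D and H and I together: B ∪ D ∪ H ∪ I = {Z0, Z1, Z2, Z3, Z4, Z5, Z6, Z7, Z8} — every room is covered.
Only D contains Z5, so D is forced; the remaining 7 rooms need at least 3 more sensors (each remaining sensor adds at most 3) — so at least 4 sensors are needed, and 4 is optimal.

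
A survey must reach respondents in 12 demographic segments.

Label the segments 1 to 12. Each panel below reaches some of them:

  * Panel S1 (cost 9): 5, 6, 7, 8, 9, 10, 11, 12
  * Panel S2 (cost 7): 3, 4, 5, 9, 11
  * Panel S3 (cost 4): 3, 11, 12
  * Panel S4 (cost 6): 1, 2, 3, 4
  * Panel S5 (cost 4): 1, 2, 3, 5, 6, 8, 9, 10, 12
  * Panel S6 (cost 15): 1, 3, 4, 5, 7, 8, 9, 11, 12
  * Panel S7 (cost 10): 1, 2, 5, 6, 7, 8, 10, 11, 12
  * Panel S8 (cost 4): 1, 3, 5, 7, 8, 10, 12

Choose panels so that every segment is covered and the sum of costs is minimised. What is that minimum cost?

S2, S5, S8 together cover every segment (S2 ∪ S5 ∪ S8 = {1, 2, 3, 4, 5, 6, 7, 8, 9, 10, 11, 12}); total cost 7 + 4 + 4 = 15.
No covering selection has total cost below 15.

15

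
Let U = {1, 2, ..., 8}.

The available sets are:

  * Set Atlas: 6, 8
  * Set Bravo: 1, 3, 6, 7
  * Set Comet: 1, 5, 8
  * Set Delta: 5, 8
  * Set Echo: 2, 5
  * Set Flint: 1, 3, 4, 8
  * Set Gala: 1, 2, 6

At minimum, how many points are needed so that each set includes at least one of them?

3

The 3 points {4, 5, 6} hit every set.
No choice of 2 points meets every set, so 3 is the minimum.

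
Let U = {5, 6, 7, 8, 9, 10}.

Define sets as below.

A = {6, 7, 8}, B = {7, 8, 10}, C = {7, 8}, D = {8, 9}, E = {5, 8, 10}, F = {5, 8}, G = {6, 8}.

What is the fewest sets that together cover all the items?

3

Take {A, D, E}. Their union is {5, 6, 7, 8, 9, 10}, which is all 6 items.
Only D contains 9, so D is forced; the remaining 4 items need at least 2 more sets (each remaining set adds at most 2) — so at least 3 sets are needed, and 3 is optimal.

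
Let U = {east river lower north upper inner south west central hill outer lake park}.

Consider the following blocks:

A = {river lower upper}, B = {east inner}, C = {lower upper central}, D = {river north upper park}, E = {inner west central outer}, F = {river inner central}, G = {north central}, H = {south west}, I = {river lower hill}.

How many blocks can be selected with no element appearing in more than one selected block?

B, G, H, I are pairwise disjoint (B={east,inner}; G={north,central}; H={south,west}; I={river,lower,hill}).
Every remaining block overlaps one of these, and no 5 of the listed blocks are pairwise disjoint, so 4 is the maximum.

4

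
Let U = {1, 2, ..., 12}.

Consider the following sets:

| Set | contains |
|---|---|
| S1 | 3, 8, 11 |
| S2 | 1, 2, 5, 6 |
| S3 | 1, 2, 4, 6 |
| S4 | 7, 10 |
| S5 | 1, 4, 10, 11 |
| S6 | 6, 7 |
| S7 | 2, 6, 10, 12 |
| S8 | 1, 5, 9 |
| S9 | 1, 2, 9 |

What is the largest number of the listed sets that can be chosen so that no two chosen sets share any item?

3

S1, S2, S4 are pairwise disjoint (S1={3,8,11}; S2={1,2,5,6}; S4={7,10}).
Every remaining set overlaps one of these, and no 4 of the listed sets are pairwise disjoint, so 3 is the maximum.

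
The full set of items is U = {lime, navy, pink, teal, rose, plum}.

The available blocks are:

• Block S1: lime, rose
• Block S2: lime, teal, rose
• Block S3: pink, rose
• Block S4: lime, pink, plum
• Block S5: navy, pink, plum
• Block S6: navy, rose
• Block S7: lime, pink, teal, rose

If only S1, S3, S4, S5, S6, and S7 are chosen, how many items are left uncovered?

Union of S1, S3, S4, S5, S6, S7 = {lime, navy, pink, teal, rose, plum} — that's every item, so 0 are uncovered.

0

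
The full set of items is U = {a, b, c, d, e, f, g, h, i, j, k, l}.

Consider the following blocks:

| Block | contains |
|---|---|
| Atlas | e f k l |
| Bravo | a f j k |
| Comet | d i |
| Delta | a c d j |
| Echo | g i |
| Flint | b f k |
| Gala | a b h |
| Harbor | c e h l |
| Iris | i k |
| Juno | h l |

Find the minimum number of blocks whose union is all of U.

4

Delta, Echo, Flint, and Harbor cover everything between them: the union {a, b, c, d, e, f, g, h, i, j, k, l} is all of U.
Only Echo contains g, so Echo is forced; the remaining 10 items need at least 3 more blocks (each remaining block adds at most 4) — so at least 4 blocks are needed, and 4 is optimal.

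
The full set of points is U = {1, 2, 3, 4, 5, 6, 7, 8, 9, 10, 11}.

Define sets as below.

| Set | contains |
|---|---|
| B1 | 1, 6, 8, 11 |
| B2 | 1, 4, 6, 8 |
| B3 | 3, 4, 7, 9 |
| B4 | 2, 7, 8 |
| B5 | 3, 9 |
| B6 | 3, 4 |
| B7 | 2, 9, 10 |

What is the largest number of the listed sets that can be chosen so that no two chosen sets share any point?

B1, B6, B7 are pairwise disjoint (B1={1,6,8,11}; B6={3,4}; B7={2,9,10}).
Every remaining set overlaps one of these, and no 4 of the listed sets are pairwise disjoint, so 3 is the maximum.

3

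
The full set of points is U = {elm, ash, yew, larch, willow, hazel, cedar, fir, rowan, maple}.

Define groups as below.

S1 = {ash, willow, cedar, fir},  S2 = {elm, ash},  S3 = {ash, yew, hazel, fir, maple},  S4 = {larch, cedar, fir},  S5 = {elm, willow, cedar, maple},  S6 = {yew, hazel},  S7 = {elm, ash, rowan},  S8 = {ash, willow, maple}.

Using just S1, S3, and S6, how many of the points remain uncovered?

Union of S1, S3, S6 = {ash, yew, willow, hazel, cedar, fir, maple}.
Not covered: elm, larch, rowan — 3 points.

3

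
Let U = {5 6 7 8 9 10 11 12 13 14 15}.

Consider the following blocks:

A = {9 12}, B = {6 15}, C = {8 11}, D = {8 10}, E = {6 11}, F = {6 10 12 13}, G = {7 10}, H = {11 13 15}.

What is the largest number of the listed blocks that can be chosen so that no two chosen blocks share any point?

A, B, C, G are pairwise disjoint (A={9,12}; B={6,15}; C={8,11}; G={7,10}).
Every remaining block overlaps one of these, and no 5 of the listed blocks are pairwise disjoint, so 4 is the maximum.

4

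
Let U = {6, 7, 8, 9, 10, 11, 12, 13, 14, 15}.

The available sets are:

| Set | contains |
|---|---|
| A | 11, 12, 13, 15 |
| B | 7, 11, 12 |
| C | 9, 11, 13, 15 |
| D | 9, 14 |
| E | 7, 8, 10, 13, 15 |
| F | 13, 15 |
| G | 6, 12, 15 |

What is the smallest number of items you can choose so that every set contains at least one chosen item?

3

Take H = {9, 12, 15}. Each listed set contains at least one of these, so H is a hitting set of size 3.
The sets B, D, F are pairwise disjoint, so any hitting set needs a separate item for each — at least 3. Hence 3 is optimal.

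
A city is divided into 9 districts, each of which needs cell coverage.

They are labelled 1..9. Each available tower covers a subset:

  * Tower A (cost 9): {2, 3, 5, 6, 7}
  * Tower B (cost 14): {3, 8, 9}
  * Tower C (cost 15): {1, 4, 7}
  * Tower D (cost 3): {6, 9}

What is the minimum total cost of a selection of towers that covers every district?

A, B, C together cover every district (A ∪ B ∪ C = {1, 2, 3, 4, 5, 6, 7, 8, 9}); total cost 9 + 14 + 15 = 38.
The greedy pick D, A, C, B costs 41; no covering selection beats 38.

38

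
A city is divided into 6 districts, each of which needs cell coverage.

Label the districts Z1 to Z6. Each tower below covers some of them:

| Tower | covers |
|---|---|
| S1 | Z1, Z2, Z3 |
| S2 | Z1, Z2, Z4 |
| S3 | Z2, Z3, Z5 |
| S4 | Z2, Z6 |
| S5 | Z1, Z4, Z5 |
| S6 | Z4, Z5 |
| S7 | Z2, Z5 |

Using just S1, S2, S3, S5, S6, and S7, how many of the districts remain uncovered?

Union of S1, S2, S3, S5, S6, S7 = {Z1, Z2, Z3, Z4, Z5}.
Not covered: Z6 — 1 district.

1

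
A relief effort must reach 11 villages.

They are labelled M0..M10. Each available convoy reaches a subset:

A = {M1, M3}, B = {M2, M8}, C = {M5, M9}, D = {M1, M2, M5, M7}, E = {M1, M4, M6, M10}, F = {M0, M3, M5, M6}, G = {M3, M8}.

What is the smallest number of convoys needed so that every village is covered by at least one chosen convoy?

C and D and E and F and G together: C ∪ D ∪ E ∪ F ∪ G = {M0, M1, M2, M3, M4, M5, M6, M7, M8, M9, M10} — every village is covered.
No 4 of the 7 convoys cover everything (all 35 combinations miss at least one village), so 5 is optimal.

5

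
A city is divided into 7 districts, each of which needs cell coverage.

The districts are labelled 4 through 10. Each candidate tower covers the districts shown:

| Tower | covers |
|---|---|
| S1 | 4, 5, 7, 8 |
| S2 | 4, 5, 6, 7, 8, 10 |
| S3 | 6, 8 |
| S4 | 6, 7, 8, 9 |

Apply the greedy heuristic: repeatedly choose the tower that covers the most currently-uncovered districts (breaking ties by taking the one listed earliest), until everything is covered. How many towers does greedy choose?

2

Greedy: pick S2 (covers 6 new) → pick S4 (covers 1 new). Total picks: 2.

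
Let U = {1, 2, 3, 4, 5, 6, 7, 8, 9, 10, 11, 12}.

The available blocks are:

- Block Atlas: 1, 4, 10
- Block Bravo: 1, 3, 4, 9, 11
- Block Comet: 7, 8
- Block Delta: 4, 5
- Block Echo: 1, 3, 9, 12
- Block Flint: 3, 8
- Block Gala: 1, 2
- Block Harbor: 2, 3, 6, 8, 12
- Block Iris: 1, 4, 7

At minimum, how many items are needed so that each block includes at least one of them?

3

Take H = {1, 4, 8}. Each listed block contains at least one of these, so H is a hitting set of size 3.
The blocks Comet, Delta, Echo are pairwise disjoint, so any hitting set needs a separate item for each — at least 3. Hence 3 is optimal.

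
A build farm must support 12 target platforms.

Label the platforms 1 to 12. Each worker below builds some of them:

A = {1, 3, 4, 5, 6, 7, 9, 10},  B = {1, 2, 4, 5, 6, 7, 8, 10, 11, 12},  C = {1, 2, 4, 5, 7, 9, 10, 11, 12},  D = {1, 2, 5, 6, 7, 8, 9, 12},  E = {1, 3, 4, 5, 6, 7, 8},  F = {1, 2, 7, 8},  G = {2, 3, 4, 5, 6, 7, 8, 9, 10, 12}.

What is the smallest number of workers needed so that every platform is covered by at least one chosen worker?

2

C and G together: C ∪ G = {1, 2, 3, 4, 5, 6, 7, 8, 9, 10, 11, 12} — every platform is covered.
No single worker has all 12 platforms (the largest, B, has 10), so 2 is optimal.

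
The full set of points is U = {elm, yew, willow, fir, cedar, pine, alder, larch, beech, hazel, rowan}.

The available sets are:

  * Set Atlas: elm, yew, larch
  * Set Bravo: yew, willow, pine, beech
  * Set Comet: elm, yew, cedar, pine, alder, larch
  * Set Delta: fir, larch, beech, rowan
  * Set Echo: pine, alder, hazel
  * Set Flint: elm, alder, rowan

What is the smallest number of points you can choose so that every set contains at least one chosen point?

The 3 points {elm, beech, hazel} hit every set.
No choice of 2 points meets every set, so 3 is the minimum.

3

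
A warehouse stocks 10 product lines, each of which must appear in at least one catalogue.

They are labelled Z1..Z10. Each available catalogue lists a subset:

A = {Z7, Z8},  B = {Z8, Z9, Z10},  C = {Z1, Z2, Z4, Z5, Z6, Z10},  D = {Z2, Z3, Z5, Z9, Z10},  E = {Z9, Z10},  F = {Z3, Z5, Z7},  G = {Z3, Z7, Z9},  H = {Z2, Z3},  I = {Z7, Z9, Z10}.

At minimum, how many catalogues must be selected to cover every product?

3

Take {A, C, D}. Their union is {Z1, Z2, Z3, Z4, Z5, Z6, Z7, Z8, Z9, Z10}, which is all 10 products.
Only C contains Z1, so C is forced; the remaining 4 products need at least 2 more catalogues (each remaining catalogue adds at most 3) — so at least 3 catalogues are needed, and 3 is optimal.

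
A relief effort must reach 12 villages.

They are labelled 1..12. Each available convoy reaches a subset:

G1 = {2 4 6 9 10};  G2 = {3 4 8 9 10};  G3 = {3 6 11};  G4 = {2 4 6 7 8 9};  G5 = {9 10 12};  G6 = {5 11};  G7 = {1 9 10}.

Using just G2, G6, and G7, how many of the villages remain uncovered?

Union of G2, G6, G7 = {1, 3, 4, 5, 8, 9, 10, 11}.
Not covered: 2, 6, 7, 12 — 4 villages.

4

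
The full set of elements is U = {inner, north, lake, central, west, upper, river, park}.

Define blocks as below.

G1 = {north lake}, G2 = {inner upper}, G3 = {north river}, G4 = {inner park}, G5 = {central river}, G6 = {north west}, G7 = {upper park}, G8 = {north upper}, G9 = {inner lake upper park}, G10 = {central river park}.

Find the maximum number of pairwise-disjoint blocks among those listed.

3

G1, G2, G5 are pairwise disjoint (G1={north,lake}; G2={inner,upper}; G5={central,river}).
Every remaining block overlaps one of these, and no 4 of the listed blocks are pairwise disjoint, so 3 is the maximum.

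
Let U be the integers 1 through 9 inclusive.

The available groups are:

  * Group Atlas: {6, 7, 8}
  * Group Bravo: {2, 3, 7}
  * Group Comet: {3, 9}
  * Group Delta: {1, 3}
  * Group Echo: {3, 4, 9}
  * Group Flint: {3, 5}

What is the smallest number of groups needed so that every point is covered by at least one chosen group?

5

Take {Atlas, Bravo, Delta, Echo, Flint}. Their union is {1, 2, 3, 4, 5, 6, 7, 8, 9}, which is all 9 points.
No 4 of the 6 groups cover everything (all 15 combinations miss at least one point), so 5 is optimal.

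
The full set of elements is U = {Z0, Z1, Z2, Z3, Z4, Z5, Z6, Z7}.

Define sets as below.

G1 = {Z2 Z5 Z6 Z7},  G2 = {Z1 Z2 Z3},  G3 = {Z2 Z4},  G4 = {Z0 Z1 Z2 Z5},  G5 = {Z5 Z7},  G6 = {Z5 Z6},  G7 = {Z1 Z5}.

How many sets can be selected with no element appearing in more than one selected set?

G3, G5 are pairwise disjoint (G3={Z2,Z4}; G5={Z5,Z7}).
Every remaining set overlaps one of these, and no 3 of the listed sets are pairwise disjoint, so 2 is the maximum.

2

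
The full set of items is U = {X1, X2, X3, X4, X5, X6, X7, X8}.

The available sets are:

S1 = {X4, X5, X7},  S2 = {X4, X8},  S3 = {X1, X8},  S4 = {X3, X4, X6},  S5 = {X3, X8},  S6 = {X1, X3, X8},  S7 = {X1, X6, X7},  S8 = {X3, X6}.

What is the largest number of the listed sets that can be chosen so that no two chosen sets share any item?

3

S1, S3, S8 are pairwise disjoint (S1={X4,X5,X7}; S3={X1,X8}; S8={X3,X6}).
Every remaining set overlaps one of these, and no 4 of the listed sets are pairwise disjoint, so 3 is the maximum.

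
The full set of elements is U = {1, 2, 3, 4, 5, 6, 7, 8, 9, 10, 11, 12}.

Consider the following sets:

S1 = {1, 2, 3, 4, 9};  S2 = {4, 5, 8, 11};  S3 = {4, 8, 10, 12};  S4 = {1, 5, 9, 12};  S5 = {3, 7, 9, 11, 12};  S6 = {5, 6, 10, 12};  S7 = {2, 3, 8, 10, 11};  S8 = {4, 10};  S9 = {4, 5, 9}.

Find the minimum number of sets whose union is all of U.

4

S1 and S2 and S5 and S6 together: S1 ∪ S2 ∪ S5 ∪ S6 = {1, 2, 3, 4, 5, 6, 7, 8, 9, 10, 11, 12} — every element is covered.
Only S5 contains 7, so S5 is forced; the remaining 7 elements need at least 3 more sets (each remaining set adds at most 3) — so at least 4 sets are needed, and 4 is optimal.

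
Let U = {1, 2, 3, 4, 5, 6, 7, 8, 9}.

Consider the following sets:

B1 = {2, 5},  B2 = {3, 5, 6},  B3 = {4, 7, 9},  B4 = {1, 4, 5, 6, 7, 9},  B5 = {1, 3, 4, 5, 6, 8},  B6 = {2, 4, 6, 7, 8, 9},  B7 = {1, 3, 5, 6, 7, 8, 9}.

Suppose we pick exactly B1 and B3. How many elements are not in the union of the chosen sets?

Union of B1, B3 = {2, 4, 5, 7, 9}.
Not covered: 1, 3, 6, 8 — 4 elements.

4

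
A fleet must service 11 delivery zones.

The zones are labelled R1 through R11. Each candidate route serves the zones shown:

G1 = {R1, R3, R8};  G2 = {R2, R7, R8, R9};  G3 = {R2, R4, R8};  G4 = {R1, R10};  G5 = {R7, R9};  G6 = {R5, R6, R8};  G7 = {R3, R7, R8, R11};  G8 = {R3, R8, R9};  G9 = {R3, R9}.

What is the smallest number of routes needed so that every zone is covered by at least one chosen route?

G3 and G4 and G5 and G6 and G7 together: G3 ∪ G4 ∪ G5 ∪ G6 ∪ G7 = {R1, R2, R3, R4, R5, R6, R7, R8, R9, R10, R11} — every zone is covered.
Only G7 contains R11, so G7 is forced; the remaining 7 zones need at least 4 more routes (each remaining route adds at most 2) — so at least 5 routes are needed, and 5 is optimal.

5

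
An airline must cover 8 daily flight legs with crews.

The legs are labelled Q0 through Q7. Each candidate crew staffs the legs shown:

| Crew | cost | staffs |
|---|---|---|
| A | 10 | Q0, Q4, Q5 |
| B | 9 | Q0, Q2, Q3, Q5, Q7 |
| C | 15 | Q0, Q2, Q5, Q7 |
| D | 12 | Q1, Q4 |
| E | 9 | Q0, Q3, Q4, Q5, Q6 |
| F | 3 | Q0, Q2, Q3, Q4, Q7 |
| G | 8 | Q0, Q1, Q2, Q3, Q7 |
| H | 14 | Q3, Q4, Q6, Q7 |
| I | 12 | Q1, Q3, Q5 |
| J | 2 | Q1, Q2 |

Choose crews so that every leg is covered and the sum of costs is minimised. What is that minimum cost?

14

E, F, J together cover every leg (E ∪ F ∪ J = {Q0, Q1, Q2, Q3, Q4, Q5, Q6, Q7}); total cost 9 + 3 + 2 = 14.
No covering selection has total cost below 14.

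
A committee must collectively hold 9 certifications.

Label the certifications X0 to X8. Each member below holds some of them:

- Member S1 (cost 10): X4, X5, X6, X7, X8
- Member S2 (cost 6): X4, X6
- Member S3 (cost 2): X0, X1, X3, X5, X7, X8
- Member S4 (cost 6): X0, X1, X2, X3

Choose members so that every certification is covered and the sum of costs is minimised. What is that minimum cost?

14

S2, S3, S4 together cover every certification (S2 ∪ S3 ∪ S4 = {X0, X1, X2, X3, X4, X5, X6, X7, X8}); total cost 6 + 2 + 6 = 14.
No covering selection has total cost below 14.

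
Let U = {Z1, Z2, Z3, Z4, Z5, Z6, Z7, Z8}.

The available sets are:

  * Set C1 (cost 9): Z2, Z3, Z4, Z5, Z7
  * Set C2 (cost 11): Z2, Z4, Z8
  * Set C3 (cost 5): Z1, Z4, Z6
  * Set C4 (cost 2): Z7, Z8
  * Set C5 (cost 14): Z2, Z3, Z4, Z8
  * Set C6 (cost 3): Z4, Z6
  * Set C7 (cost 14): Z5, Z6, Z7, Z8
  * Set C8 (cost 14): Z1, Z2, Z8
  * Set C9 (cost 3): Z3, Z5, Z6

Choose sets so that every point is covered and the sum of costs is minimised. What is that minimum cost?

16

C1, C3, C4 together cover every point (C1 ∪ C3 ∪ C4 = {Z1, Z2, Z3, Z4, Z5, Z6, Z7, Z8}); total cost 9 + 5 + 2 = 16.
The greedy pick C4, C9, C3, C1 costs 19; no covering selection beats 16.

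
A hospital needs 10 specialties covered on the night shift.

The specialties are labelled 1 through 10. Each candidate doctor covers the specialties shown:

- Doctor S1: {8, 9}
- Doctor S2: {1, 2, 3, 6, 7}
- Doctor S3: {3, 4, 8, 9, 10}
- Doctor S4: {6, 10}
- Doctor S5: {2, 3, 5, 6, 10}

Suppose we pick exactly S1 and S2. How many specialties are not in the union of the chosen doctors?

Union of S1, S2 = {1, 2, 3, 6, 7, 8, 9}.
Not covered: 4, 5, 10 — 3 specialties.

3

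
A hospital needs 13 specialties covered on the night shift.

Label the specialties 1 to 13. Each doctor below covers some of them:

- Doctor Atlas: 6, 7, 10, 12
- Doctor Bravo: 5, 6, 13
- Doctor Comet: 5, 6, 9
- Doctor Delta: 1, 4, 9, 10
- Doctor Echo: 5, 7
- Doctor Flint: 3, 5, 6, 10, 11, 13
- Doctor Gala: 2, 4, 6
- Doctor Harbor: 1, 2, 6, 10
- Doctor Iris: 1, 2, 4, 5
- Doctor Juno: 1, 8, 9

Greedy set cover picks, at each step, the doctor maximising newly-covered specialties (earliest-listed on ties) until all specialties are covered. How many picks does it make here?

Greedy: pick Flint (covers 6 new) → pick Delta (covers 3 new) → pick Atlas (covers 2 new) → pick Gala (covers 1 new) → pick Juno (covers 1 new). Total picks: 5.
(The true minimum cover uses only 4 doctors, so greedy is not optimal here.)

5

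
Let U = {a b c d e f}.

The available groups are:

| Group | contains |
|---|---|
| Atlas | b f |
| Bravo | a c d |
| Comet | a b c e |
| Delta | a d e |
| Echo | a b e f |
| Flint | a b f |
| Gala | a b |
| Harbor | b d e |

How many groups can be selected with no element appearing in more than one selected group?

2

Atlas, Bravo are pairwise disjoint (Atlas={b,f}; Bravo={a,c,d}).
Every remaining group overlaps one of these, and no 3 of the listed groups are pairwise disjoint, so 2 is the maximum.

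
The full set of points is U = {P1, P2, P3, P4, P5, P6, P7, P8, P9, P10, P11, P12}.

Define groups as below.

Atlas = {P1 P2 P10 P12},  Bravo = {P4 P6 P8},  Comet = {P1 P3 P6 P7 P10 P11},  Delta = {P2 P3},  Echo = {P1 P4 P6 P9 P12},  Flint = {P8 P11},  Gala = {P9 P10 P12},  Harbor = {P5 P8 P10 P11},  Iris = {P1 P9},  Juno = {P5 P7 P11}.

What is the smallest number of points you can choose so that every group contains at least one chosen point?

4

H = {P2, P8, P9, P11} meets every group (each contains at least one member of H), and |H| = 4.
The groups Bravo, Delta, Iris, Juno are pairwise disjoint, so any hitting set needs a separate point for each — at least 4. Hence 4 is optimal.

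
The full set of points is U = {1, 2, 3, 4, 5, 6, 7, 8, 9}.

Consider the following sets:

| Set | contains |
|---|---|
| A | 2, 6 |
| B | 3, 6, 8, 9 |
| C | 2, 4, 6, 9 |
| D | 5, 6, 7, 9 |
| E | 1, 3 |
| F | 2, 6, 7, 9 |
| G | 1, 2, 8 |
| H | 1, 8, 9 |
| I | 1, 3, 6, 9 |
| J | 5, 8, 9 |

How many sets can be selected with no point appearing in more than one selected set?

A, E, J are pairwise disjoint (A={2,6}; E={1,3}; J={5,8,9}).
Every remaining set overlaps one of these, and no 4 of the listed sets are pairwise disjoint, so 3 is the maximum.

3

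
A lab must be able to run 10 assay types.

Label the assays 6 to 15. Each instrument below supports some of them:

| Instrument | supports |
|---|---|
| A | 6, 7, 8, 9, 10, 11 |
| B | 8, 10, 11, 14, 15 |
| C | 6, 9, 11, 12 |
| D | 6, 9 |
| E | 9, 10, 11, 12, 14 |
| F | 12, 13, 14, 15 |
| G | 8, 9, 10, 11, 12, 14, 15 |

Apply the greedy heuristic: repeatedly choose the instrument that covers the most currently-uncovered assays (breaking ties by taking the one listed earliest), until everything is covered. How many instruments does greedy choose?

Greedy: pick G (covers 7 new) → pick A (covers 2 new) → pick F (covers 1 new). Total picks: 3.
(The true minimum cover uses only 2 instruments, so greedy is not optimal here.)

3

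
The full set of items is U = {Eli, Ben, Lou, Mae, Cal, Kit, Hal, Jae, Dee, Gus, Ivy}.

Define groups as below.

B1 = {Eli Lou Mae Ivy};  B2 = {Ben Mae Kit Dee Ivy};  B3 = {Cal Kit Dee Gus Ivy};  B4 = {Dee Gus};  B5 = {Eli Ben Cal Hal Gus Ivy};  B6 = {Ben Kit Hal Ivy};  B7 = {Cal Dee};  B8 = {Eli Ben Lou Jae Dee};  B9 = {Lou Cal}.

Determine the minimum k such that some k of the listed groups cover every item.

B2, B5, and B8 cover everything between them: the union {Eli, Ben, Lou, Mae, Cal, Kit, Hal, Jae, Dee, Gus, Ivy} is all of U.
Only B8 contains Jae, so B8 is forced; the remaining 6 items need at least 2 more groups (each remaining group adds at most 4) — so at least 3 groups are needed, and 3 is optimal.

3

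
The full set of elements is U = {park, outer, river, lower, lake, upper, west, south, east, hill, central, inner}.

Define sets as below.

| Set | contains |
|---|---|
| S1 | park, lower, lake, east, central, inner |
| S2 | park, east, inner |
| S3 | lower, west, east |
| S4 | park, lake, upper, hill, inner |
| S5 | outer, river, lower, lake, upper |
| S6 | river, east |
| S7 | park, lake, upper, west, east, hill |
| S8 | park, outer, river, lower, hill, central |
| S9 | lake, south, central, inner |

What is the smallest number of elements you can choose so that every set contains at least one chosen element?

The 3 elements {lake, east, central} hit every set.
No choice of 2 elements meets every set, so 3 is the minimum.

3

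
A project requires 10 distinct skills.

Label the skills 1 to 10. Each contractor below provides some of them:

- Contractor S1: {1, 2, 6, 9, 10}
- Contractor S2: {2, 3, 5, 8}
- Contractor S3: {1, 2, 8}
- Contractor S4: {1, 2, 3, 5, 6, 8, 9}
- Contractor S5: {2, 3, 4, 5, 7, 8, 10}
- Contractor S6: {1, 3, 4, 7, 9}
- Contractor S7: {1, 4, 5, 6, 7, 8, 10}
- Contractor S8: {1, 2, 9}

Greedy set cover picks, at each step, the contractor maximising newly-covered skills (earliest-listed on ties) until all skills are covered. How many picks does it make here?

Greedy: pick S4 (covers 7 new) → pick S5 (covers 3 new). Total picks: 2.

2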